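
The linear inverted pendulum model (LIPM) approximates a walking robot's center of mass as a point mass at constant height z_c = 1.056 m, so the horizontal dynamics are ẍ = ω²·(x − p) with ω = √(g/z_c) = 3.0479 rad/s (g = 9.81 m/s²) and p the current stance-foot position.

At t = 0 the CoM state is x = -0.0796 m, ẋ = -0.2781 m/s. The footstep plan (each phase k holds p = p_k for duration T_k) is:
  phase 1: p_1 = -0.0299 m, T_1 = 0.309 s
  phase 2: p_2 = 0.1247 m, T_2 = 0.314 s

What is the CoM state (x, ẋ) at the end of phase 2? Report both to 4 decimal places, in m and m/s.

phase 1: p=-0.0299, T=0.309, ωT=0.941801, cosh=1.477261, sinh=1.087336; start (x,ẋ)=(-0.079600, -0.278100) → end (x,ẋ)=(-0.202532, -0.575536)
phase 2: p=0.1247, T=0.314, ωT=0.957041, cosh=1.494003, sinh=1.109976; start (x,ẋ)=(-0.202532, -0.575536) → end (x,ẋ)=(-0.573783, -1.966909)

x = -0.5738, ẋ = -1.9669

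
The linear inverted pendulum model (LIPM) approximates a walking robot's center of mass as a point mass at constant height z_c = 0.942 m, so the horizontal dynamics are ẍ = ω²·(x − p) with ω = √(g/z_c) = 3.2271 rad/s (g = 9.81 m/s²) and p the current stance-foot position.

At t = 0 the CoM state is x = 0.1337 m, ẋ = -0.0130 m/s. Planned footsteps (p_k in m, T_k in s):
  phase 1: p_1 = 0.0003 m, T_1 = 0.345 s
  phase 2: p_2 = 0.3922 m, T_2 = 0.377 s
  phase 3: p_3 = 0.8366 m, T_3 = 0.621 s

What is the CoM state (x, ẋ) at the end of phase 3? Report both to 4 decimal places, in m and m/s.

phase 1: p=0.0003, T=0.345, ωT=1.113349, cosh=1.686498, sinh=1.358041; start (x,ẋ)=(0.133700, -0.013000) → end (x,ẋ)=(0.219808, 0.562706)
phase 2: p=0.3922, T=0.377, ωT=1.216617, cosh=1.835989, sinh=1.539758; start (x,ẋ)=(0.219808, 0.562706) → end (x,ẋ)=(0.344176, 0.176514)
phase 3: p=0.8366, T=0.621, ωT=2.004029, cosh=3.776839, sinh=3.642048; start (x,ẋ)=(0.344176, 0.176514) → end (x,ẋ)=(-0.823995, -5.120917)

x = -0.8240, ẋ = -5.1209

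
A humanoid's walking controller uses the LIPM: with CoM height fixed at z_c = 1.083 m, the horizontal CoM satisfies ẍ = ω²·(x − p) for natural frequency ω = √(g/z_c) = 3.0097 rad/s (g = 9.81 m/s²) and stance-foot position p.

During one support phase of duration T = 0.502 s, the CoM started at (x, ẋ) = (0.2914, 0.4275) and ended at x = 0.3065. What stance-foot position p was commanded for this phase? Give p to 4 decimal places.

ωT = 3.0097·0.502 = 1.510869; cosh(ωT) = 2.375693, sinh(ωT) = 2.154975
x(T) = p + (x₀−p)·cosh(ωT) + (ẋ₀/ω)·sinh(ωT) ⇒ p·(1 − cosh) = x(T) − x₀·cosh − (ẋ₀/ω)·sinh
numerator   = 0.3065 − (0.2914)·2.375693 − (0.4275/3.0097)·2.154975 = -0.691871
denominator = 1 − 2.375693 = -1.375693
p = -0.691871 / -1.375693 = 0.5029

p = 0.5029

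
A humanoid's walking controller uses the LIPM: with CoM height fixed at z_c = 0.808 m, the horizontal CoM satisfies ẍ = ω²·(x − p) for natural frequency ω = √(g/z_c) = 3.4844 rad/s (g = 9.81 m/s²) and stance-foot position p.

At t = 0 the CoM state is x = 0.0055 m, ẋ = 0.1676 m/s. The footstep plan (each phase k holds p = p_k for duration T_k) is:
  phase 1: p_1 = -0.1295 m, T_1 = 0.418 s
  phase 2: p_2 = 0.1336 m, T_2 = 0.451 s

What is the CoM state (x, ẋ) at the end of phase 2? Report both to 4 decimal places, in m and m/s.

x = 1.3661, ẋ = 4.4702

phase 1: p=-0.1295, T=0.418, ωT=1.456479, cosh=2.261941, sinh=2.028885; start (x,ẋ)=(0.005500, 0.167600) → end (x,ẋ)=(0.273452, 1.333477)
phase 2: p=0.1336, T=0.451, ωT=1.571464, cosh=2.510716, sinh=2.302976; start (x,ẋ)=(0.273452, 1.333477) → end (x,ẋ)=(1.366074, 4.470219)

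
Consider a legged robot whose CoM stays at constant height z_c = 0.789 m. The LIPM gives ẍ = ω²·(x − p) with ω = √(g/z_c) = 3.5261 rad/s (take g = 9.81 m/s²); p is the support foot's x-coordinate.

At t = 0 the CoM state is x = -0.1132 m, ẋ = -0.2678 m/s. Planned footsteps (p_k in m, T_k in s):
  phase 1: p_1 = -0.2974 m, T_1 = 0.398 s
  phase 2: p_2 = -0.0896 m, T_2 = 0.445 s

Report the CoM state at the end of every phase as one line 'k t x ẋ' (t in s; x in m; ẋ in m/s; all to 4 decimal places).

1 0.3980 -0.0452 0.6639
2 0.8430 0.4541 2.0228

phase 1: p=-0.2974, T=0.398, ωT=1.403388, cosh=2.157362, sinh=1.911599; start (x,ẋ)=(-0.113200, -0.267800) → end (x,ẋ)=(-0.045196, 0.663857)
phase 2: p=-0.0896, T=0.445, ωT=1.569114, cosh=2.505312, sinh=2.297082; start (x,ẋ)=(-0.045196, 0.663857) → end (x,ẋ)=(0.454116, 2.022830)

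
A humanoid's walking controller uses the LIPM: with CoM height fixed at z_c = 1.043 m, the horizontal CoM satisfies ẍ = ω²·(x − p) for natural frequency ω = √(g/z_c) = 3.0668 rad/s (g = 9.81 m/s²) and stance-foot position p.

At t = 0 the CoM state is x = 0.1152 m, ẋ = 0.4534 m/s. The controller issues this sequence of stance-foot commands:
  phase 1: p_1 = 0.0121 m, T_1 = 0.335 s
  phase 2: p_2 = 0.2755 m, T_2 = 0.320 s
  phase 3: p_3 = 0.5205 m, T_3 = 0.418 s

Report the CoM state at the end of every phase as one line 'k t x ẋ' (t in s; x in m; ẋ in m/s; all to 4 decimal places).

1 0.3350 0.3546 1.0996
2 0.6550 0.8070 1.9512
3 1.0730 2.1345 5.2476

phase 1: p=0.0121, T=0.335, ωT=1.027378, cosh=1.575838, sinh=1.217893; start (x,ẋ)=(0.115200, 0.453400) → end (x,ẋ)=(0.354624, 1.099567)
phase 2: p=0.2755, T=0.320, ωT=0.981376, cosh=1.521460, sinh=1.146665; start (x,ẋ)=(0.354624, 1.099567) → end (x,ẋ)=(0.807008, 1.951194)
phase 3: p=0.5205, T=0.418, ωT=1.281922, cosh=1.940532, sinh=1.663029; start (x,ẋ)=(0.807008, 1.951194) → end (x,ẋ)=(2.134548, 5.247594)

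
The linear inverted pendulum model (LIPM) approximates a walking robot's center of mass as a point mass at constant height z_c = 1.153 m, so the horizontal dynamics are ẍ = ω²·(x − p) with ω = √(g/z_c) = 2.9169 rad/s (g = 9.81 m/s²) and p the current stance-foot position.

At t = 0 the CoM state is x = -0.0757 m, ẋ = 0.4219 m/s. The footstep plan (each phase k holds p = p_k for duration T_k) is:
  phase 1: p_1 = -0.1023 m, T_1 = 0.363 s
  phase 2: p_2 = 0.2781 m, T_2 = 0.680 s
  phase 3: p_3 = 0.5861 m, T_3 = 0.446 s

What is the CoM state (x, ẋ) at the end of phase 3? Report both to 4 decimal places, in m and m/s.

x = 1.4827, ẋ = 2.9059

phase 1: p=-0.1023, T=0.363, ωT=1.058835, cosh=1.614935, sinh=1.268075; start (x,ẋ)=(-0.075700, 0.421900) → end (x,ẋ)=(0.124071, 0.779730)
phase 2: p=0.2781, T=0.680, ωT=1.983492, cosh=3.702833, sinh=3.565245; start (x,ẋ)=(0.124071, 0.779730) → end (x,ẋ)=(0.660800, 1.285397)
phase 3: p=0.5861, T=0.446, ωT=1.300937, cosh=1.972507, sinh=1.700231; start (x,ẋ)=(0.660800, 1.285397) → end (x,ẋ)=(1.482691, 2.905923)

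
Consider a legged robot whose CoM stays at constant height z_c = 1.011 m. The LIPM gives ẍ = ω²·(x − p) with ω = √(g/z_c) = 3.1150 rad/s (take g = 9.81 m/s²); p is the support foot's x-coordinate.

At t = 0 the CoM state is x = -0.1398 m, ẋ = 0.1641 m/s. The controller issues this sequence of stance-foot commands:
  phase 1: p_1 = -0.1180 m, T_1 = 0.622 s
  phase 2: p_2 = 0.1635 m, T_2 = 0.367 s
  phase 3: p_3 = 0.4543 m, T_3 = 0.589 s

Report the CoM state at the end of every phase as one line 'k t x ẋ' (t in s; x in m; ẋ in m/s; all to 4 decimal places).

1 0.6220 -0.0162 0.3506
2 0.9890 0.0116 -0.1829
3 1.5780 -1.1466 -4.7959

phase 1: p=-0.1180, T=0.622, ωT=1.937530, cosh=3.542822, sinh=3.398762; start (x,ẋ)=(-0.139800, 0.164100) → end (x,ẋ)=(-0.016185, 0.350577)
phase 2: p=0.1635, T=0.367, ωT=1.143205, cosh=1.727801, sinh=1.409005; start (x,ẋ)=(-0.016185, 0.350577) → end (x,ẋ)=(0.011617, -0.182918)
phase 3: p=0.4543, T=0.589, ωT=1.834735, cosh=3.211565, sinh=3.051909; start (x,ẋ)=(0.011617, -0.182918) → end (x,ẋ)=(-1.146619, -4.795907)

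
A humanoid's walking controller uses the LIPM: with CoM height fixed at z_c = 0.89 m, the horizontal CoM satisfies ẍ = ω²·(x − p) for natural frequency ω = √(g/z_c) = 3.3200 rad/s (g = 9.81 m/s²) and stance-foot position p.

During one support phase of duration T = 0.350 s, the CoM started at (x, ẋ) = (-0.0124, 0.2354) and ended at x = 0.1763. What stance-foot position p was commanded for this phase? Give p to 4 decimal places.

ωT = 3.3200·0.350 = 1.162000; cosh(ωT) = 1.754590, sinh(ωT) = 1.441730
x(T) = p + (x₀−p)·cosh(ωT) + (ẋ₀/ω)·sinh(ωT) ⇒ p·(1 − cosh) = x(T) − x₀·cosh − (ẋ₀/ω)·sinh
numerator   = 0.1763 − (-0.0124)·1.754590 − (0.2354/3.3200)·1.441730 = 0.095833
denominator = 1 − 1.754590 = -0.754590
p = 0.095833 / -0.754590 = -0.1270

p = -0.1270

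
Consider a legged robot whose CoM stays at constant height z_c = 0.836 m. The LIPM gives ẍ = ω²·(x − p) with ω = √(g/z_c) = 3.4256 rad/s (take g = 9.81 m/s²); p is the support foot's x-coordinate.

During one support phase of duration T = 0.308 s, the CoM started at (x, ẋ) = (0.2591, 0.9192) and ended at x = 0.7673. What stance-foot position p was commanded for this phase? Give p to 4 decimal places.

p = -0.0188

ωT = 3.4256·0.308 = 1.055085; cosh(ωT) = 1.610191, sinh(ωT) = 1.262028
x(T) = p + (x₀−p)·cosh(ωT) + (ẋ₀/ω)·sinh(ωT) ⇒ p·(1 − cosh) = x(T) − x₀·cosh − (ẋ₀/ω)·sinh
numerator   = 0.7673 − (0.2591)·1.610191 − (0.9192/3.4256)·1.262028 = 0.011456
denominator = 1 − 1.610191 = -0.610191
p = 0.011456 / -0.610191 = -0.0188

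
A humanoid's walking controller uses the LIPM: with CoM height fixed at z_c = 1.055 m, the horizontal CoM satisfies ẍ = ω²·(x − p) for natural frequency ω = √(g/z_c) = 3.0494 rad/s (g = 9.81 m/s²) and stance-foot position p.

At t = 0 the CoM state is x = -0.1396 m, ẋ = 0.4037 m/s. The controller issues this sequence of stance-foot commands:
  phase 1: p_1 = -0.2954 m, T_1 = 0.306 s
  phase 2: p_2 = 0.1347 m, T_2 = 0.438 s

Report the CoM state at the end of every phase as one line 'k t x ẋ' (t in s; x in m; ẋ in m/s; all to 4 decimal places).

1 0.3060 0.0756 1.1031
2 0.7440 0.6546 1.9231

phase 1: p=-0.2954, T=0.306, ωT=0.933116, cosh=1.467873, sinh=1.074547; start (x,ẋ)=(-0.139600, 0.403700) → end (x,ẋ)=(0.075550, 1.103094)
phase 2: p=0.1347, T=0.438, ωT=1.335637, cosh=2.032704, sinh=1.769714; start (x,ẋ)=(0.075550, 1.103094) → end (x,ẋ)=(0.654645, 1.923059)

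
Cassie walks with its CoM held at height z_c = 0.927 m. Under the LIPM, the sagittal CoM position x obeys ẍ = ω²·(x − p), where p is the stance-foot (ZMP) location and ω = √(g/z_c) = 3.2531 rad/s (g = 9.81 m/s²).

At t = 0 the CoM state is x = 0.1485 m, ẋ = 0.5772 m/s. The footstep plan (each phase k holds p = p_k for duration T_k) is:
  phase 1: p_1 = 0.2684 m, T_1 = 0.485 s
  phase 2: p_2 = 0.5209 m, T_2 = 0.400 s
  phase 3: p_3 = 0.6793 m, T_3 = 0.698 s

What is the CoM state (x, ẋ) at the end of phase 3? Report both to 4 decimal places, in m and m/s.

x = 0.3654, ẋ = -0.9391

phase 1: p=0.2684, T=0.485, ωT=1.577753, cosh=2.525250, sinh=2.318812; start (x,ẋ)=(0.148500, 0.577200) → end (x,ẋ)=(0.377051, 0.553129)
phase 2: p=0.5209, T=0.400, ωT=1.301240, cosh=1.973022, sinh=1.700828; start (x,ẋ)=(0.377051, 0.553129) → end (x,ẋ)=(0.526277, 0.295425)
phase 3: p=0.6793, T=0.698, ωT=2.270664, cosh=4.894536, sinh=4.791292; start (x,ẋ)=(0.526277, 0.295425) → end (x,ẋ)=(0.365438, -0.939128)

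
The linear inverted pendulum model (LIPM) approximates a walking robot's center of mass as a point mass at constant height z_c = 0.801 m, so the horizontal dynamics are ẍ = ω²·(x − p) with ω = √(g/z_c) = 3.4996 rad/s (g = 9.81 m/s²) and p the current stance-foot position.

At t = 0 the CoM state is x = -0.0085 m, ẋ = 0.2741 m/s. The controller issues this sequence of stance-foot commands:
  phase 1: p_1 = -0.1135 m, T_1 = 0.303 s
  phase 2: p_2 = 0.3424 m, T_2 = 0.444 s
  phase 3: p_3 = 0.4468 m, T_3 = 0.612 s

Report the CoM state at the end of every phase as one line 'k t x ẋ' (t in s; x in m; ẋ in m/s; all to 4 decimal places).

phase 1: p=-0.1135, T=0.303, ωT=1.060379, cosh=1.616895, sinh=1.270570; start (x,ẋ)=(-0.008500, 0.274100) → end (x,ẋ)=(0.155789, 0.910072)
phase 2: p=0.3424, T=0.444, ωT=1.553822, cosh=2.470476, sinh=2.259038; start (x,ẋ)=(0.155789, 0.910072) → end (x,ẋ)=(0.468846, 0.773016)
phase 3: p=0.4468, T=0.612, ωT=2.141755, cosh=4.315909, sinh=4.198460; start (x,ẋ)=(0.468846, 0.773016) → end (x,ẋ)=(1.469331, 3.660179)

1 0.3030 0.1558 0.9101
2 0.7470 0.4688 0.7730
3 1.3590 1.4693 3.6602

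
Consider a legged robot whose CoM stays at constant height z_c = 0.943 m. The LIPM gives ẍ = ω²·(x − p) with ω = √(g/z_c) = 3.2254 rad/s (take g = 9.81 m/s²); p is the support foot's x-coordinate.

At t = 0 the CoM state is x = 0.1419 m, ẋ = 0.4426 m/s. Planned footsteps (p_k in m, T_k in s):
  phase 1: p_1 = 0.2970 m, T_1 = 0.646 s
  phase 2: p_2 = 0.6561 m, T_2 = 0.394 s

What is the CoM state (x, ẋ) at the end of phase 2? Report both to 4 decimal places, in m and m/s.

x = -0.2952, ẋ = -2.7102

phase 1: p=0.2970, T=0.646, ωT=2.083608, cosh=4.078942, sinh=3.954462; start (x,ẋ)=(0.141900, 0.442600) → end (x,ẋ)=(0.207000, -0.172918)
phase 2: p=0.6561, T=0.394, ωT=1.270808, cosh=1.922167, sinh=1.641562; start (x,ẋ)=(0.207000, -0.172918) → end (x,ẋ)=(-0.295151, -2.710222)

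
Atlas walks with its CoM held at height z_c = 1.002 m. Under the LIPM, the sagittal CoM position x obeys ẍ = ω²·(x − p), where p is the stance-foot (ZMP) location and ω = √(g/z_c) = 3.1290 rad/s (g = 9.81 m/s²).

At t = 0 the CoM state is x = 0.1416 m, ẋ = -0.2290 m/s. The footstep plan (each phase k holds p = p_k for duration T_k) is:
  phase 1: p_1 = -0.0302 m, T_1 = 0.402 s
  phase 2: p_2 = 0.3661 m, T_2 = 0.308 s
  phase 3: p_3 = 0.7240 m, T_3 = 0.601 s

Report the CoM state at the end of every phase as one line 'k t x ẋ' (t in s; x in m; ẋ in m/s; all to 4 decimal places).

phase 1: p=-0.0302, T=0.402, ωT=1.257858, cosh=1.901070, sinh=1.616808; start (x,ẋ)=(0.141600, -0.229000) → end (x,ẋ)=(0.178076, 0.433790)
phase 2: p=0.3661, T=0.308, ωT=0.963732, cosh=1.501464, sinh=1.119997; start (x,ẋ)=(0.178076, 0.433790) → end (x,ẋ)=(0.239059, -0.007606)
phase 3: p=0.7240, T=0.601, ωT=1.880529, cosh=3.354741, sinh=3.202232; start (x,ẋ)=(0.239059, -0.007606) → end (x,ẋ)=(-0.910635, -4.884518)

1 0.4020 0.1781 0.4338
2 0.7100 0.2391 -0.0076
3 1.3110 -0.9106 -4.8845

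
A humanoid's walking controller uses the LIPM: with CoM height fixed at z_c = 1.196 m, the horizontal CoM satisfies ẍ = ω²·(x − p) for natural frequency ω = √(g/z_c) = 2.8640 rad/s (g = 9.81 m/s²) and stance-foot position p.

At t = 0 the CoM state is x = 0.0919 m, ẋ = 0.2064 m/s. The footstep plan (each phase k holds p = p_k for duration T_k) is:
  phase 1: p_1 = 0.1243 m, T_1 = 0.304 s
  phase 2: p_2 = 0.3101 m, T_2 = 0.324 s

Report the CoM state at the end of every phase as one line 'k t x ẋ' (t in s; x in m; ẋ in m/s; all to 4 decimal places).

1 0.3040 0.1498 0.1983
2 0.6280 0.1496 -0.1998

phase 1: p=0.1243, T=0.304, ωT=0.870656, cosh=1.403577, sinh=0.984900; start (x,ẋ)=(0.091900, 0.206400) → end (x,ẋ)=(0.149803, 0.198306)
phase 2: p=0.3101, T=0.324, ωT=0.927936, cosh=1.462326, sinh=1.066957; start (x,ẋ)=(0.149803, 0.198306) → end (x,ẋ)=(0.149570, -0.199842)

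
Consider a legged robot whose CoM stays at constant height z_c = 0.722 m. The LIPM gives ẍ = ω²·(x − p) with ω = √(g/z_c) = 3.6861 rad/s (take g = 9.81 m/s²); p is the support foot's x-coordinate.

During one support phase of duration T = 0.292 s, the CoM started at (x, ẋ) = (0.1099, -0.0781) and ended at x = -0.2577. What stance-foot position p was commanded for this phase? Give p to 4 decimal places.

p = 0.6435

ωT = 3.6861·0.292 = 1.076341; cosh(ωT) = 1.637383, sinh(ωT) = 1.296542
x(T) = p + (x₀−p)·cosh(ωT) + (ẋ₀/ω)·sinh(ωT) ⇒ p·(1 − cosh) = x(T) − x₀·cosh − (ẋ₀/ω)·sinh
numerator   = -0.2577 − (0.1099)·1.637383 − (-0.0781/3.6861)·1.296542 = -0.410178
denominator = 1 − 1.637383 = -0.637383
p = -0.410178 / -0.637383 = 0.6435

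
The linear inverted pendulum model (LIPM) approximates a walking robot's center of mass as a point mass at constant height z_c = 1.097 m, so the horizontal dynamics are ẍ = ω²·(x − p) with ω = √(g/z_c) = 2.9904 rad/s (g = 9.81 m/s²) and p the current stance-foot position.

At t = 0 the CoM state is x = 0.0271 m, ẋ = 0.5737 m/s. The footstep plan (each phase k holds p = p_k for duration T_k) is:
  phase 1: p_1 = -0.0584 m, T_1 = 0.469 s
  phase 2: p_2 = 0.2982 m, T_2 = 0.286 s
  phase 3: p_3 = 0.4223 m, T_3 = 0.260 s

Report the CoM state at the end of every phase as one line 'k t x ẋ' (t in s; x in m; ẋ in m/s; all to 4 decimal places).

phase 1: p=-0.0584, T=0.469, ωT=1.402498, cosh=2.155661, sinh=1.909680; start (x,ẋ)=(0.027100, 0.573700) → end (x,ẋ)=(0.492276, 1.724968)
phase 2: p=0.2982, T=0.286, ωT=0.855254, cosh=1.388574, sinh=0.963399; start (x,ẋ)=(0.492276, 1.724968) → end (x,ẋ)=(1.123411, 2.954368)
phase 3: p=0.4223, T=0.260, ωT=0.777504, cosh=1.317793, sinh=0.858241; start (x,ẋ)=(1.123411, 2.954368) → end (x,ẋ)=(2.194119, 5.692636)

1 0.4690 0.4923 1.7250
2 0.7550 1.1234 2.9544
3 1.0150 2.1941 5.6926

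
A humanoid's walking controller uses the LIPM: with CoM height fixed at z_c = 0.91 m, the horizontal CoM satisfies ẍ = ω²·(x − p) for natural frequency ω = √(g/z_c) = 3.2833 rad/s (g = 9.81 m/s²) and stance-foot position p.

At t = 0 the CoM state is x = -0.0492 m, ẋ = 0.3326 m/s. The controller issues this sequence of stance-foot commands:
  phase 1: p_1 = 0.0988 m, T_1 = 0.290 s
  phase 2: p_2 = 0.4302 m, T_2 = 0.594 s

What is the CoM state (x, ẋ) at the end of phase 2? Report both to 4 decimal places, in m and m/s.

phase 1: p=0.0988, T=0.290, ωT=0.952157, cosh=1.488600, sinh=1.102693; start (x,ẋ)=(-0.049200, 0.332600) → end (x,ẋ)=(-0.009810, -0.040721)
phase 2: p=0.4302, T=0.594, ωT=1.950280, cosh=3.586446, sinh=3.444212; start (x,ẋ)=(-0.009810, -0.040721) → end (x,ẋ)=(-1.190587, -5.121839)

x = -1.1906, ẋ = -5.1218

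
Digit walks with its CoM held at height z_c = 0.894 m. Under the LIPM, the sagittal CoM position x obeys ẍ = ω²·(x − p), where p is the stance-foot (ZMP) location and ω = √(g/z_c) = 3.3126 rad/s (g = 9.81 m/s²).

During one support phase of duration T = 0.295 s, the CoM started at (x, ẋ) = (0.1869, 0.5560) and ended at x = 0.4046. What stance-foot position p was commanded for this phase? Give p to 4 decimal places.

p = 0.1360

ωT = 3.3126·0.295 = 0.977217; cosh(ωT) = 1.516704, sinh(ωT) = 1.140347
x(T) = p + (x₀−p)·cosh(ωT) + (ẋ₀/ω)·sinh(ωT) ⇒ p·(1 − cosh) = x(T) − x₀·cosh − (ẋ₀/ω)·sinh
numerator   = 0.4046 − (0.1869)·1.516704 − (0.5560/3.3126)·1.140347 = -0.070272
denominator = 1 − 1.516704 = -0.516704
p = -0.070272 / -0.516704 = 0.1360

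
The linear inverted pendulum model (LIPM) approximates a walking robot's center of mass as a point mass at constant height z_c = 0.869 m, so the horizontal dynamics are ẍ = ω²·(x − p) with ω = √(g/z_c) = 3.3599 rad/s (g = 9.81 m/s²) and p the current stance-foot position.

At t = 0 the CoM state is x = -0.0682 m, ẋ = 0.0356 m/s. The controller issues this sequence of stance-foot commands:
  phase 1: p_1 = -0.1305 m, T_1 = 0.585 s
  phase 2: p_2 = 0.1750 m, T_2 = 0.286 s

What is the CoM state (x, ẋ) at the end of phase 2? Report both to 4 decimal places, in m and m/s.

x = 0.3988, ẋ = 1.1354

phase 1: p=-0.1305, T=0.585, ωT=1.965542, cosh=3.639429, sinh=3.499349; start (x,ẋ)=(-0.068200, 0.035600) → end (x,ẋ)=(0.133314, 0.862053)
phase 2: p=0.1750, T=0.286, ωT=0.960931, cosh=1.498333, sinh=1.115797; start (x,ẋ)=(0.133314, 0.862053) → end (x,ẋ)=(0.398822, 1.135364)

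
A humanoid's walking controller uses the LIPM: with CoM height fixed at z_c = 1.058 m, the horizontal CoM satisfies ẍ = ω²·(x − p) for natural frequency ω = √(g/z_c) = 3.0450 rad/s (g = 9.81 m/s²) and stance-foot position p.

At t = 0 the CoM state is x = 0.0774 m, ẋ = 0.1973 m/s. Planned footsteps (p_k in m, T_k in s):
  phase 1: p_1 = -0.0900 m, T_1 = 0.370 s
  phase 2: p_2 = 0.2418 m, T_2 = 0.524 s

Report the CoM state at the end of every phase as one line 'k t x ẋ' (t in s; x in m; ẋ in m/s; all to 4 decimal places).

phase 1: p=-0.0900, T=0.370, ωT=1.126650, cosh=1.704710, sinh=1.380593; start (x,ẋ)=(0.077400, 0.197300) → end (x,ẋ)=(0.284824, 1.040073)
phase 2: p=0.2418, T=0.524, ωT=1.595580, cosh=2.566990, sinh=2.364199; start (x,ẋ)=(0.284824, 1.040073) → end (x,ẋ)=(1.159775, 2.979584)

1 0.3700 0.2848 1.0401
2 0.8940 1.1598 2.9796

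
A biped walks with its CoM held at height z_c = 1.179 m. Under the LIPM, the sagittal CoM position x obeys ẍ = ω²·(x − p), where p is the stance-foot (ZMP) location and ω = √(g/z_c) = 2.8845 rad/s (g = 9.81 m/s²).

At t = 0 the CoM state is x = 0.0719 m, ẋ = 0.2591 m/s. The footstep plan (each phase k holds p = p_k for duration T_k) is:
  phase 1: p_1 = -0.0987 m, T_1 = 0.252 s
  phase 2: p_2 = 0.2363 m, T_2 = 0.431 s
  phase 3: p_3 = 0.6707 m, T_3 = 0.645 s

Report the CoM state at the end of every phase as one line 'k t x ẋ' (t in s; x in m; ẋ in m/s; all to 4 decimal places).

1 0.2520 0.1902 0.7207
2 0.6830 0.5468 1.1417
3 1.3280 1.5039 2.6367

phase 1: p=-0.0987, T=0.252, ωT=0.726894, cosh=1.276027, sinh=0.792619; start (x,ẋ)=(0.071900, 0.259100) → end (x,ẋ)=(0.190187, 0.720663)
phase 2: p=0.2363, T=0.431, ωT=1.243219, cosh=1.877605, sinh=1.589151; start (x,ẋ)=(0.190187, 0.720663) → end (x,ẋ)=(0.546751, 1.141743)
phase 3: p=0.6707, T=0.645, ωT=1.860503, cosh=3.291280, sinh=3.135686; start (x,ẋ)=(0.546751, 1.141743) → end (x,ẋ)=(1.503917, 2.636694)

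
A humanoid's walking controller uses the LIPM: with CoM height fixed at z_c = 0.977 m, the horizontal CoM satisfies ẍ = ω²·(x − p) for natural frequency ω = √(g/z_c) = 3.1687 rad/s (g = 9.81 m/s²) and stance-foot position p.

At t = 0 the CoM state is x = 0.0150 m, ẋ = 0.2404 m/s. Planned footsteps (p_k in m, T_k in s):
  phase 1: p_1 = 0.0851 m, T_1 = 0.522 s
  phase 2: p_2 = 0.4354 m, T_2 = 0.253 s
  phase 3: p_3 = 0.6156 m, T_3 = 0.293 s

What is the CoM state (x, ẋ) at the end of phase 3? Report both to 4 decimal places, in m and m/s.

x = -0.5846, ẋ = -3.3648

phase 1: p=0.0851, T=0.522, ωT=1.654061, cosh=2.709721, sinh=2.518449; start (x,ẋ)=(0.015000, 0.240400) → end (x,ẋ)=(0.086216, 0.092004)
phase 2: p=0.4354, T=0.253, ωT=0.801681, cosh=1.338930, sinh=0.890356; start (x,ẋ)=(0.086216, 0.092004) → end (x,ẋ)=(-0.006281, -0.861955)
phase 3: p=0.6156, T=0.293, ωT=0.928429, cosh=1.462852, sinh=1.067678; start (x,ẋ)=(-0.006281, -0.861955) → end (x,ẋ)=(-0.584552, -3.364832)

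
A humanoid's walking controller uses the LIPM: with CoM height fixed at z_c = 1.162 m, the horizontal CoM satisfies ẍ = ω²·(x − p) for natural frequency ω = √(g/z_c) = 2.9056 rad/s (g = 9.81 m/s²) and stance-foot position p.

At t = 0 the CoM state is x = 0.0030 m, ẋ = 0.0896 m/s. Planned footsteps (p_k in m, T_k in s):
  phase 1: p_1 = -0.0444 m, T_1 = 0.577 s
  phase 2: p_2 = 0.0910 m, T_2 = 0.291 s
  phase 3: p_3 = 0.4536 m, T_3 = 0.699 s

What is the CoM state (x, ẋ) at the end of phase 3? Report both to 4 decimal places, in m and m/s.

x = 1.5557, ẋ = 3.3620

phase 1: p=-0.0444, T=0.577, ωT=1.676531, cosh=2.766999, sinh=2.579977; start (x,ẋ)=(0.003000, 0.089600) → end (x,ẋ)=(0.166315, 0.603252)
phase 2: p=0.0910, T=0.291, ωT=0.845530, cosh=1.379270, sinh=0.949941; start (x,ẋ)=(0.166315, 0.603252) → end (x,ẋ)=(0.392103, 1.039926)
phase 3: p=0.4536, T=0.699, ωT=2.031014, cosh=3.876508, sinh=3.745306; start (x,ẋ)=(0.392103, 1.039926) → end (x,ẋ)=(1.555666, 3.362048)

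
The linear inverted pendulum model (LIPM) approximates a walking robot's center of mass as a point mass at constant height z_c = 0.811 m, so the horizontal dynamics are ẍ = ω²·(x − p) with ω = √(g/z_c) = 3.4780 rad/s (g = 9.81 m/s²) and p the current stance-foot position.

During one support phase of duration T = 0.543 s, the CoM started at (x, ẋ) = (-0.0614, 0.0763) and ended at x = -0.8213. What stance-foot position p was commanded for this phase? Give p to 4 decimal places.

p = 0.2876

ωT = 3.4780·0.543 = 1.888554; cosh(ωT) = 3.380547, sinh(ωT) = 3.229257
x(T) = p + (x₀−p)·cosh(ωT) + (ẋ₀/ω)·sinh(ωT) ⇒ p·(1 − cosh) = x(T) − x₀·cosh − (ẋ₀/ω)·sinh
numerator   = -0.8213 − (-0.0614)·3.380547 − (0.0763/3.4780)·3.229257 = -0.684577
denominator = 1 − 3.380547 = -2.380547
p = -0.684577 / -2.380547 = 0.2876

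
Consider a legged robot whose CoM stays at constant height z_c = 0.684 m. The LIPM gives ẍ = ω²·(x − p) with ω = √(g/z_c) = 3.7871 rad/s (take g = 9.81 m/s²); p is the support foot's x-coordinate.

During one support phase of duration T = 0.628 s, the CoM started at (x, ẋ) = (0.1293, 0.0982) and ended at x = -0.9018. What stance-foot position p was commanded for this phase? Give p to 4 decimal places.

ωT = 3.7871·0.628 = 2.378299; cosh(ωT) = 5.439623, sinh(ωT) = 5.346915
x(T) = p + (x₀−p)·cosh(ωT) + (ẋ₀/ω)·sinh(ωT) ⇒ p·(1 − cosh) = x(T) − x₀·cosh − (ẋ₀/ω)·sinh
numerator   = -0.9018 − (0.1293)·5.439623 − (0.0982/3.7871)·5.346915 = -1.743789
denominator = 1 − 5.439623 = -4.439623
p = -1.743789 / -4.439623 = 0.3928

p = 0.3928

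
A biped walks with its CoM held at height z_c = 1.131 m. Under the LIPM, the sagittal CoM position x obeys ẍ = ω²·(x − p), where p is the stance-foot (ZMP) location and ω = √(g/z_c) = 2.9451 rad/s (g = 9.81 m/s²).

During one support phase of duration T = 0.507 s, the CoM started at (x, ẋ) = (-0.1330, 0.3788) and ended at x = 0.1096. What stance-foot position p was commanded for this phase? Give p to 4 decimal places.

ωT = 2.9451·0.507 = 1.493166; cosh(ωT) = 2.337912, sinh(ωT) = 2.113252
x(T) = p + (x₀−p)·cosh(ωT) + (ẋ₀/ω)·sinh(ωT) ⇒ p·(1 − cosh) = x(T) − x₀·cosh − (ẋ₀/ω)·sinh
numerator   = 0.1096 − (-0.1330)·2.337912 − (0.3788/2.9451)·2.113252 = 0.148735
denominator = 1 − 2.337912 = -1.337912
p = 0.148735 / -1.337912 = -0.1112

p = -0.1112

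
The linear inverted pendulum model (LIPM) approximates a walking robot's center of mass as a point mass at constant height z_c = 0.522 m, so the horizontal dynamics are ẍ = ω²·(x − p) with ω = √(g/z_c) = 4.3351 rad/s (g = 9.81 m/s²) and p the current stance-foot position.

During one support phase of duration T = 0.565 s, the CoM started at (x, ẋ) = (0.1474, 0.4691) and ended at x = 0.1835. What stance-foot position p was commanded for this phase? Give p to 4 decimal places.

p = 0.2686

ωT = 4.3351·0.565 = 2.449331; cosh(ωT) = 5.833477, sinh(ωT) = 5.747126
x(T) = p + (x₀−p)·cosh(ωT) + (ẋ₀/ω)·sinh(ωT) ⇒ p·(1 − cosh) = x(T) − x₀·cosh − (ẋ₀/ω)·sinh
numerator   = 0.1835 − (0.1474)·5.833477 − (0.4691/4.3351)·5.747126 = -1.298249
denominator = 1 − 5.833477 = -4.833477
p = -1.298249 / -4.833477 = 0.2686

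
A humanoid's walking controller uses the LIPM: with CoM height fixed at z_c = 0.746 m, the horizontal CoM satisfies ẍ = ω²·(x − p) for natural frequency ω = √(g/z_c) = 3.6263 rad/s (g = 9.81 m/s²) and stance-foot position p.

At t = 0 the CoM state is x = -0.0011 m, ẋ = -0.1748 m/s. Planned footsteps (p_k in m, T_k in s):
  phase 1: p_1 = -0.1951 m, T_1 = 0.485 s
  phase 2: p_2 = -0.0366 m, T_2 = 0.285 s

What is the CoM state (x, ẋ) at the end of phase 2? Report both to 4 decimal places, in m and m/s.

x = 0.9094, ẋ = 3.5811

phase 1: p=-0.1951, T=0.485, ωT=1.758755, cosh=2.988734, sinh=2.816475; start (x,ẋ)=(-0.001100, -0.174800) → end (x,ẋ)=(0.248951, 1.458965)
phase 2: p=-0.0366, T=0.285, ωT=1.033495, cosh=1.583318, sinh=1.227556; start (x,ẋ)=(0.248951, 1.458965) → end (x,ẋ)=(0.909399, 3.581131)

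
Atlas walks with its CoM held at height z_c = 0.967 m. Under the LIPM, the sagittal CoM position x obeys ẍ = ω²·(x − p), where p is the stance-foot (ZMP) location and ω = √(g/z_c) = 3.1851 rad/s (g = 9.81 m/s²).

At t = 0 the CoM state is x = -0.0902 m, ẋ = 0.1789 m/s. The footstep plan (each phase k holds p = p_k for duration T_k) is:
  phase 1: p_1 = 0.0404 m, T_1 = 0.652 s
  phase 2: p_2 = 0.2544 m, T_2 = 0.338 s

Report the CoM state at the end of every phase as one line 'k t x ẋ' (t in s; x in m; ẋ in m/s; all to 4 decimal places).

1 0.6520 -0.2682 -0.9084
2 0.9900 -0.9714 -3.6465

phase 1: p=0.0404, T=0.652, ωT=2.076685, cosh=4.051662, sinh=3.926317; start (x,ẋ)=(-0.090200, 0.178900) → end (x,ẋ)=(-0.268215, -0.908404)
phase 2: p=0.2544, T=0.338, ωT=1.076564, cosh=1.637671, sinh=1.296907; start (x,ẋ)=(-0.268215, -0.908404) → end (x,ẋ)=(-0.971354, -3.646472)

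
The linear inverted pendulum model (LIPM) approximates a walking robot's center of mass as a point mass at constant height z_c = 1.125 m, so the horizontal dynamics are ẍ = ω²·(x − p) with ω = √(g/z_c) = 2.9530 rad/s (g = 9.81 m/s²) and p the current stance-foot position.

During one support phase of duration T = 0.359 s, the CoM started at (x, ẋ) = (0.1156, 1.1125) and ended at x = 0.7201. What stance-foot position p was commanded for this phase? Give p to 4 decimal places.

ωT = 2.9530·0.359 = 1.060127; cosh(ωT) = 1.616575, sinh(ωT) = 1.270163
x(T) = p + (x₀−p)·cosh(ωT) + (ẋ₀/ω)·sinh(ωT) ⇒ p·(1 − cosh) = x(T) − x₀·cosh − (ẋ₀/ω)·sinh
numerator   = 0.7201 − (0.1156)·1.616575 − (1.1125/2.9530)·1.270163 = 0.054708
denominator = 1 − 1.616575 = -0.616575
p = 0.054708 / -0.616575 = -0.0887

p = -0.0887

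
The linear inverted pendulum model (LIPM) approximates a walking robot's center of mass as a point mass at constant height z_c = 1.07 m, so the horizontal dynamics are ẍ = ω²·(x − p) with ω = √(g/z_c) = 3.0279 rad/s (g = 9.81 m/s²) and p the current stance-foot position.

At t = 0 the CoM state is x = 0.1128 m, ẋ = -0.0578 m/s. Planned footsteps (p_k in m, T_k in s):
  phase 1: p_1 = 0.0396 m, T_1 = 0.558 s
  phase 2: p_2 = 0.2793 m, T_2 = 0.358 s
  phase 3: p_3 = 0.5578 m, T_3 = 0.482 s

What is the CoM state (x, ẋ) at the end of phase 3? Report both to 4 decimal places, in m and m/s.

phase 1: p=0.0396, T=0.558, ωT=1.689568, cosh=2.800870, sinh=2.616271; start (x,ẋ)=(0.112800, -0.057800) → end (x,ẋ)=(0.194681, 0.417986)
phase 2: p=0.2793, T=0.358, ωT=1.083988, cosh=1.647345, sinh=1.309102; start (x,ẋ)=(0.194681, 0.417986) → end (x,ẋ)=(0.320619, 0.353153)
phase 3: p=0.5578, T=0.482, ωT=1.459448, cosh=2.267973, sinh=2.035609; start (x,ẋ)=(0.320619, 0.353153) → end (x,ẋ)=(0.257298, -0.660954)

x = 0.2573, ẋ = -0.6610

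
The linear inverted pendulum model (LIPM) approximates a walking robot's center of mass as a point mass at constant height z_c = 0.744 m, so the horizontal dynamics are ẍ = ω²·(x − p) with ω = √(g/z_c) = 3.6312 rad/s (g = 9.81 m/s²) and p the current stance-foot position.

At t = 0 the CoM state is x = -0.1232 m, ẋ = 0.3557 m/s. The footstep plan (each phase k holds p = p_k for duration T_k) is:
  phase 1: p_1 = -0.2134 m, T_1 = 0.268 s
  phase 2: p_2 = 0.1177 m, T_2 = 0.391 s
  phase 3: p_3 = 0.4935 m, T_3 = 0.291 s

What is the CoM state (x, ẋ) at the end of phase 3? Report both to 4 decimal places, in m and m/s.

phase 1: p=-0.2134, T=0.268, ωT=0.973162, cosh=1.512092, sinh=1.134206; start (x,ẋ)=(-0.123200, 0.355700) → end (x,ẋ)=(0.034094, 0.909342)
phase 2: p=0.1177, T=0.391, ωT=1.419799, cosh=2.189026, sinh=1.947264; start (x,ẋ)=(0.034094, 0.909342) → end (x,ẋ)=(0.422326, 1.399402)
phase 3: p=0.4935, T=0.291, ωT=1.056679, cosh=1.612205, sinh=1.264597; start (x,ẋ)=(0.422326, 1.399402) → end (x,ẋ)=(0.866107, 1.929293)

x = 0.8661, ẋ = 1.9293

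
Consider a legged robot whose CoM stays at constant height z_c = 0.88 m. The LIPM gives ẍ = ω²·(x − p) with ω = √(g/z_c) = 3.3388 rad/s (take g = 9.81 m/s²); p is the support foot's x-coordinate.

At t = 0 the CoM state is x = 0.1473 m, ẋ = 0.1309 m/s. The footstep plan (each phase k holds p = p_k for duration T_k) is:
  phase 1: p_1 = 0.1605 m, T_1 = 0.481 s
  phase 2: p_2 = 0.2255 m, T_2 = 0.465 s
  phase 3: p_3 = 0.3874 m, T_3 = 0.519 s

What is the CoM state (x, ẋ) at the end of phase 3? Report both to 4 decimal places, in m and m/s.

x = 0.7765, ẋ = 1.4041

phase 1: p=0.1605, T=0.481, ωT=1.605963, cosh=2.591675, sinh=2.390979; start (x,ẋ)=(0.147300, 0.130900) → end (x,ẋ)=(0.220030, 0.233875)
phase 2: p=0.2255, T=0.465, ωT=1.552542, cosh=2.467586, sinh=2.255876; start (x,ẋ)=(0.220030, 0.233875) → end (x,ẋ)=(0.370021, 0.535905)
phase 3: p=0.3874, T=0.519, ωT=1.732837, cosh=2.916731, sinh=2.739949; start (x,ẋ)=(0.370021, 0.535905) → end (x,ẋ)=(0.776494, 1.404103)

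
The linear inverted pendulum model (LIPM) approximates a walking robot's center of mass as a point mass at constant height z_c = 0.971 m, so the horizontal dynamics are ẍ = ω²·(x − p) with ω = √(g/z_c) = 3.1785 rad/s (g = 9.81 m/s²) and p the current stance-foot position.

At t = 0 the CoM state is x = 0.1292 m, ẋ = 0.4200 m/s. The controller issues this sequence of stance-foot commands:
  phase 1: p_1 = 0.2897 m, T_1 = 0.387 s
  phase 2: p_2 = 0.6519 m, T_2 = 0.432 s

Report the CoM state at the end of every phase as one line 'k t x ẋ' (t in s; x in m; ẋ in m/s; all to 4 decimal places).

1 0.3870 0.1984 -0.0183
2 0.8190 -0.3113 -2.7009

phase 1: p=0.2897, T=0.387, ωT=1.230079, cosh=1.856885, sinh=1.564616; start (x,ẋ)=(0.129200, 0.420000) → end (x,ẋ)=(0.198415, -0.018296)
phase 2: p=0.6519, T=0.432, ωT=1.373112, cosh=2.100467, sinh=1.847150; start (x,ẋ)=(0.198415, -0.018296) → end (x,ẋ)=(-0.311263, -2.700916)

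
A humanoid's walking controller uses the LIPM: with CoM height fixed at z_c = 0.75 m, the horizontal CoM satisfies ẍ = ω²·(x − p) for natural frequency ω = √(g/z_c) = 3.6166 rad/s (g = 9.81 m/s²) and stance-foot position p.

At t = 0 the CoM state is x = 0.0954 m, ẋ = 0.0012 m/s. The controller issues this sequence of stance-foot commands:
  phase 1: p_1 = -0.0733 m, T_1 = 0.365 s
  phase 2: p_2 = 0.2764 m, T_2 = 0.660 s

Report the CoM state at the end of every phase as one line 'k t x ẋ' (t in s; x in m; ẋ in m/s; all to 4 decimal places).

1 0.3650 0.2656 1.0630
2 1.0250 1.8025 5.6205

phase 1: p=-0.0733, T=0.365, ωT=1.320059, cosh=2.005381, sinh=1.738261; start (x,ẋ)=(0.095400, 0.001200) → end (x,ẋ)=(0.265585, 1.062955)
phase 2: p=0.2764, T=0.660, ωT=2.386956, cosh=5.486116, sinh=5.394207; start (x,ẋ)=(0.265585, 1.062955) → end (x,ẋ)=(1.802477, 5.620500)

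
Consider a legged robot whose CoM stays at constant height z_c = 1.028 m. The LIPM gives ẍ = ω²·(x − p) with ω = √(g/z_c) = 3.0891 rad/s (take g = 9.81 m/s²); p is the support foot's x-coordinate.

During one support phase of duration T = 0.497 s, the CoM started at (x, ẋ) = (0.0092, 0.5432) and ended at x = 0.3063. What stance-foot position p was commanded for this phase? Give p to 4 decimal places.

ωT = 3.0891·0.497 = 1.535283; cosh(ωT) = 2.429016, sinh(ωT) = 2.213622
x(T) = p + (x₀−p)·cosh(ωT) + (ẋ₀/ω)·sinh(ωT) ⇒ p·(1 − cosh) = x(T) − x₀·cosh − (ẋ₀/ω)·sinh
numerator   = 0.3063 − (0.0092)·2.429016 − (0.5432/3.0891)·2.213622 = -0.105299
denominator = 1 − 2.429016 = -1.429016
p = -0.105299 / -1.429016 = 0.0737

p = 0.0737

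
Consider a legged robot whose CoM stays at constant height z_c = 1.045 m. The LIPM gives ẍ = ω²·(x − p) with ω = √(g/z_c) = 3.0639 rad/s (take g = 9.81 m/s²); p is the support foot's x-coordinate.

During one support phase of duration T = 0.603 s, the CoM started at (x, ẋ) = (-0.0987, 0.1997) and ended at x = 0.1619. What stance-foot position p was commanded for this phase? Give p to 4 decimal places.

p = -0.1249

ωT = 3.0639·0.603 = 1.847532; cosh(ωT) = 3.250883, sinh(ωT) = 3.093258
x(T) = p + (x₀−p)·cosh(ωT) + (ẋ₀/ω)·sinh(ωT) ⇒ p·(1 − cosh) = x(T) − x₀·cosh − (ẋ₀/ω)·sinh
numerator   = 0.1619 − (-0.0987)·3.250883 − (0.1997/3.0639)·3.093258 = 0.281149
denominator = 1 − 3.250883 = -2.250883
p = 0.281149 / -2.250883 = -0.1249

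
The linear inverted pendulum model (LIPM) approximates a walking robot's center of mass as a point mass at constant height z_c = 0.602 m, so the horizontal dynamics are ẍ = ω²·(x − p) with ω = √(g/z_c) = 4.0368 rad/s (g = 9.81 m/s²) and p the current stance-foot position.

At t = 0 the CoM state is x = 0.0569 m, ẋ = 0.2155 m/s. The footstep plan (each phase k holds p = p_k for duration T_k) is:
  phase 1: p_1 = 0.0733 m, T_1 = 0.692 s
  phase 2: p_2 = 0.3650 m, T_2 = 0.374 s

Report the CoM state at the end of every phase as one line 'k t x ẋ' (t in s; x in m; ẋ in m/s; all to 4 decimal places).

phase 1: p=0.0733, T=0.692, ωT=2.793466, cosh=8.199375, sinh=8.138166; start (x,ẋ)=(0.056900, 0.215500) → end (x,ẋ)=(0.373277, 1.228190)
phase 2: p=0.3650, T=0.374, ωT=1.509763, cosh=2.373311, sinh=2.152348; start (x,ẋ)=(0.373277, 1.228190) → end (x,ẋ)=(1.039493, 2.986792)

1 0.6920 0.3733 1.2282
2 1.0660 1.0395 2.9868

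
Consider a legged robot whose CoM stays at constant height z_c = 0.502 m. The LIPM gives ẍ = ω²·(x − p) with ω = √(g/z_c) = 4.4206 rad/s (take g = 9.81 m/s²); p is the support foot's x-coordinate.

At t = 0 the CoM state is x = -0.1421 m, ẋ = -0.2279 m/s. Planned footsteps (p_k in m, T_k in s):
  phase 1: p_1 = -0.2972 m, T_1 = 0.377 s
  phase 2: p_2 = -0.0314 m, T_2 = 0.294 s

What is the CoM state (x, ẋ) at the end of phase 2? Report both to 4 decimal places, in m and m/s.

phase 1: p=-0.2972, T=0.377, ωT=1.666566, cosh=2.741426, sinh=2.552532; start (x,ẋ)=(-0.142100, -0.227900) → end (x,ẋ)=(-0.003598, 1.125334)
phase 2: p=-0.0314, T=0.294, ωT=1.299656, cosh=1.970331, sinh=1.697705; start (x,ẋ)=(-0.003598, 1.125334) → end (x,ẋ)=(0.455557, 2.425930)

x = 0.4556, ẋ = 2.4259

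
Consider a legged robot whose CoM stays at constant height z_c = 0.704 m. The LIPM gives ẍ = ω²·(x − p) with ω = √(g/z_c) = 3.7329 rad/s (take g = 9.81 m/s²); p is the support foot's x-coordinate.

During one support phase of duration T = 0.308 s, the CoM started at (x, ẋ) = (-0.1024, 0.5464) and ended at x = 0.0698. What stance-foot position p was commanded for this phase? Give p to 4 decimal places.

ωT = 3.7329·0.308 = 1.149733; cosh(ωT) = 1.737036, sinh(ωT) = 1.420315
x(T) = p + (x₀−p)·cosh(ωT) + (ẋ₀/ω)·sinh(ωT) ⇒ p·(1 − cosh) = x(T) − x₀·cosh − (ẋ₀/ω)·sinh
numerator   = 0.0698 − (-0.1024)·1.737036 − (0.5464/3.7329)·1.420315 = 0.039775
denominator = 1 − 1.737036 = -0.737036
p = 0.039775 / -0.737036 = -0.0540

p = -0.0540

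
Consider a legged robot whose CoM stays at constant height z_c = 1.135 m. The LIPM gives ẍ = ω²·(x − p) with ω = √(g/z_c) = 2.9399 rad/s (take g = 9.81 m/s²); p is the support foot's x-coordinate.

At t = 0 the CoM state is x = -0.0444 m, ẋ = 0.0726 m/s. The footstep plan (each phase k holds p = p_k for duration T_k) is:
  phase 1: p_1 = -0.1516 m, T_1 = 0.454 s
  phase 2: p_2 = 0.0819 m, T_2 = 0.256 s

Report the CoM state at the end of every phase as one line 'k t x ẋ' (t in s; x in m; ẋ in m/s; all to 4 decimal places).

1 0.4540 0.1098 0.7046
2 0.7100 0.3160 0.9815

phase 1: p=-0.1516, T=0.454, ωT=1.334715, cosh=2.031072, sinh=1.767839; start (x,ẋ)=(-0.044400, 0.072600) → end (x,ẋ)=(0.109787, 0.704603)
phase 2: p=0.0819, T=0.256, ωT=0.752614, cosh=1.296838, sinh=0.825704; start (x,ẋ)=(0.109787, 0.704603) → end (x,ẋ)=(0.315961, 0.981452)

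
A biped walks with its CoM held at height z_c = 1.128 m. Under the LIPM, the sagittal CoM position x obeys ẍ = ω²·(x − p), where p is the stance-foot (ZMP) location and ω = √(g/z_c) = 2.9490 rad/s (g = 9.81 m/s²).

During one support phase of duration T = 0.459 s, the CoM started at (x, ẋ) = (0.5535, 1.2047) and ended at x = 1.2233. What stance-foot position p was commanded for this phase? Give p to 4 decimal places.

p = 0.6175

ωT = 2.9490·0.459 = 1.353591; cosh(ωT) = 2.064807, sinh(ωT) = 1.806496
x(T) = p + (x₀−p)·cosh(ωT) + (ẋ₀/ω)·sinh(ωT) ⇒ p·(1 − cosh) = x(T) − x₀·cosh − (ẋ₀/ω)·sinh
numerator   = 1.2233 − (0.5535)·2.064807 − (1.2047/2.9490)·1.806496 = -0.657545
denominator = 1 − 2.064807 = -1.064807
p = -0.657545 / -1.064807 = 0.6175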